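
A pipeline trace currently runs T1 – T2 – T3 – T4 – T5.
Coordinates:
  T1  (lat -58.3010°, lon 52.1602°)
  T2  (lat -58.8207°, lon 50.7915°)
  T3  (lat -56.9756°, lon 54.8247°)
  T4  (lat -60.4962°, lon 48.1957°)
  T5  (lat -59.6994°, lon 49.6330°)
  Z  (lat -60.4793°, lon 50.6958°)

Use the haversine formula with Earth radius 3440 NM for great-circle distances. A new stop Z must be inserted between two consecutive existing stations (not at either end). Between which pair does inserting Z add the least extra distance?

between T3 and T4

Added distance for inserting Z between each consecutive pair:
T1–T2: 184.8 NM
T2–T3: 176.4 NM
T3–T4: 25.2 NM
T4–T5: 66.2 NM
Smallest added distance is 25.2 NM, inserting between T3 and T4.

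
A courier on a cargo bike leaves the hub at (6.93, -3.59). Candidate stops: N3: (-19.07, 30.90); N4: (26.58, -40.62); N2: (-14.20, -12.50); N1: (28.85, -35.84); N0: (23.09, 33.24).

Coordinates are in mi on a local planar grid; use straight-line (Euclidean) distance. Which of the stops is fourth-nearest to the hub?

N4

Distance to each, sorted:
N2: 22.9 mi
N1: 39.0 mi
N0: 40.2 mi
N4: 41.9 mi
N3: 43.2 mi
The fourth-nearest is N4 at 41.9 mi.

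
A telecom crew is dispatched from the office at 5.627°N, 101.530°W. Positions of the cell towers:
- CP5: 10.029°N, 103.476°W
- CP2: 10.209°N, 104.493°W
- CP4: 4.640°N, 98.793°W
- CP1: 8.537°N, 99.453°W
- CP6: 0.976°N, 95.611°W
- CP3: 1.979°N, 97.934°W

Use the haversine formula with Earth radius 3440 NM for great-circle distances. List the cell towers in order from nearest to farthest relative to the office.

CP4, CP1, CP5, CP3, CP2, CP6

Distance from the office at 5.627°N, 101.530°W to each:
CP4 4.640°N, 98.793°W: 174.1 NM
CP1 8.537°N, 99.453°W: 214.1 NM
CP5 10.029°N, 103.476°W: 288.5 NM
CP3 1.979°N, 97.934°W: 307.2 NM
CP2 10.209°N, 104.493°W: 326.7 NM
CP6 0.976°N, 95.611°W: 451.4 NM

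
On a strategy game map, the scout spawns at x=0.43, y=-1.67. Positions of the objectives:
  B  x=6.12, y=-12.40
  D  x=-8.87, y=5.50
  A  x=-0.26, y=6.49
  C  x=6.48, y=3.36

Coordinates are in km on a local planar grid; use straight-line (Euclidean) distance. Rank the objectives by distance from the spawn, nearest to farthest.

C, A, D, B

Distances from the spawn:
C x=6.48, y=3.36: 7.9 km
A x=-0.26, y=6.49: 8.2 km
D x=-8.87, y=5.50: 11.7 km
B x=6.12, y=-12.40: 12.1 km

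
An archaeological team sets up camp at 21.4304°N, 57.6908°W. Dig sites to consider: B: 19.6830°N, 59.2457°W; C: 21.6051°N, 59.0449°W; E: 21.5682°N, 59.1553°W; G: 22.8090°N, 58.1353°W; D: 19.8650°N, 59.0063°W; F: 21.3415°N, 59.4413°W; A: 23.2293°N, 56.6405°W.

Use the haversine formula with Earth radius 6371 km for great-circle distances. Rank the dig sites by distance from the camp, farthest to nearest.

B, A, D, F, G, E, C

Distances from the camp:
B 19.6830°N, 59.2457°W: 252.9 km
A 23.2293°N, 56.6405°W: 227.3 km
D 19.8650°N, 59.0063°W: 221.4 km
F 21.3415°N, 59.4413°W: 181.5 km
G 22.8090°N, 58.1353°W: 160.0 km
E 21.5682°N, 59.1553°W: 152.3 km
C 21.6051°N, 59.0449°W: 141.4 km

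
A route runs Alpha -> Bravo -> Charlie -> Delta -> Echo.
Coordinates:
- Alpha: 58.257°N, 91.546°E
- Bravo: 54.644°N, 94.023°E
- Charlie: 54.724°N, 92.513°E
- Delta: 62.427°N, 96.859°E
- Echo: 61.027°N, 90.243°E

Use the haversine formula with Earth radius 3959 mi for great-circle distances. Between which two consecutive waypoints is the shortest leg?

Bravo–Charlie

Leg distances:
Alpha→Bravo: 266.9 mi
Bravo→Charlie: 60.6 mi
Charlie→Delta: 554.5 mi
Delta→Echo: 237.0 mi
The shortest leg is Bravo–Charlie at 60.6 mi.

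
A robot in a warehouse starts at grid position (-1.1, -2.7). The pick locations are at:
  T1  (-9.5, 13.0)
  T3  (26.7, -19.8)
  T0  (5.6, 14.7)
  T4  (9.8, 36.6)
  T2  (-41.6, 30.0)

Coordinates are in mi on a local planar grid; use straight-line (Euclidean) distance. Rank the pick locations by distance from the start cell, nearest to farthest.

T1, T0, T3, T4, T2

Computing each straight-line distance from (-1.1, -2.7):
T1 (-9.5, 13.0): 17.8 mi
T0 (5.6, 14.7): 18.6 mi
T3 (26.7, -19.8): 32.6 mi
T4 (9.8, 36.6): 40.8 mi
T2 (-41.6, 30.0): 52.1 mi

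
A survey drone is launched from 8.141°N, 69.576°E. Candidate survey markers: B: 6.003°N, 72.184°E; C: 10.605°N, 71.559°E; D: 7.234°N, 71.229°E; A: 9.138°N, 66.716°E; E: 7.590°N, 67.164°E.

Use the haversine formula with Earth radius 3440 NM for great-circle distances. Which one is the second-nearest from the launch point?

Distance to each, sorted:
D: 112.4 NM
E: 147.2 NM
A: 180.0 NM
C: 188.9 NM
B: 201.5 NM
The second-nearest is E at 147.2 NM.

E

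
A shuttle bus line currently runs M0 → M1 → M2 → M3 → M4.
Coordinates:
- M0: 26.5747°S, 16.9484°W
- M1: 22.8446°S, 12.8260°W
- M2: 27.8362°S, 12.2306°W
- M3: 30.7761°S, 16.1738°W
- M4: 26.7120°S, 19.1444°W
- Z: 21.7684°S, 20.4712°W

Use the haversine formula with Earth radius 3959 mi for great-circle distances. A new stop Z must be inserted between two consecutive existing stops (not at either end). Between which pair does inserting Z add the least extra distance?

Added distance for inserting Z between each consecutive pair:
M0–M1: 528.6 mi
M1–M2: 812.6 mi
M2–M3: 1029.4 mi
M3–M4: 694.9 mi
Smallest added distance is 528.6 mi, inserting between M0 and M1.

between M0 and M1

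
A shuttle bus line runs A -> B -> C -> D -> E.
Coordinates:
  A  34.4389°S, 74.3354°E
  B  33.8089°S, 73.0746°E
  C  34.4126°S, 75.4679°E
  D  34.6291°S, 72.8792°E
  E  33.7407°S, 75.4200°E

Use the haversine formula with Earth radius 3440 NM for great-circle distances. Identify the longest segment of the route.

Leg distances:
A→B: 73.2 NM
B→C: 124.4 NM
C→D: 128.7 NM
D→E: 137.0 NM
The longest leg is D–E at 137.0 NM.

D–E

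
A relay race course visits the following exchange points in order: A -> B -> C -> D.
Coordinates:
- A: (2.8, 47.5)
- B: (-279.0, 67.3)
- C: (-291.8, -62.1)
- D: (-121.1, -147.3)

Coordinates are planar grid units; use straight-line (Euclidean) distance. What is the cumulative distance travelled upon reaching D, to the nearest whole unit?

Leg distances:
A→B: 282.5  (cumulative 282.5)
B→C: 130.0  (cumulative 412.5)
C→D: 190.8  (cumulative 603.3)
Cumulative distance at D ≈ 603.

603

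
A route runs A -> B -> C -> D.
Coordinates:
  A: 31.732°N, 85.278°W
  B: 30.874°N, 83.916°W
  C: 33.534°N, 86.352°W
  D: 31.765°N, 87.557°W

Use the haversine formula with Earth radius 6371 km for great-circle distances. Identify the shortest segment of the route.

A–B

Leg distances:
A→B: 160.8 km
B→C: 374.2 km
C→D: 226.8 km
The shortest leg is A–B at 160.8 km.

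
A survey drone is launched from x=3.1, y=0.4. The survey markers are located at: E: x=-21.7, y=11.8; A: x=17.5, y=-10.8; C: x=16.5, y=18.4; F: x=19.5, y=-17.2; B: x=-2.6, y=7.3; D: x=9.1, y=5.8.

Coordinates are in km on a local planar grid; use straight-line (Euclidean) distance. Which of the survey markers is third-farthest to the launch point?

C

Distances from the launch point (x=3.1, y=0.4):
E: 27.3 km
F: 24.1 km
C: 22.4 km
A: 18.2 km
B: 8.9 km
D: 8.1 km
The third-farthest is C at 22.4 km.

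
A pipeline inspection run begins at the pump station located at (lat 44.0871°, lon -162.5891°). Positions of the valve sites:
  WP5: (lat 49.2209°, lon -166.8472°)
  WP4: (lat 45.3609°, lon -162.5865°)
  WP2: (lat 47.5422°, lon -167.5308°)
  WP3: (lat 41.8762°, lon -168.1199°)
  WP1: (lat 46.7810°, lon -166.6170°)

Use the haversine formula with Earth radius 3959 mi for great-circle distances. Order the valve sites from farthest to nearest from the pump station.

WP5, WP2, WP3, WP1, WP4

Distance from the pump station at (lat 44.0871°, lon -162.5891°) to each:
WP5 (lat 49.2209°, lon -166.8472°): 408.0 mi
WP2 (lat 47.5422°, lon -167.5308°): 337.0 mi
WP3 (lat 41.8762°, lon -168.1199°): 318.5 mi
WP1 (lat 46.7810°, lon -166.6170°): 269.7 mi
WP4 (lat 45.3609°, lon -162.5865°): 88.0 mi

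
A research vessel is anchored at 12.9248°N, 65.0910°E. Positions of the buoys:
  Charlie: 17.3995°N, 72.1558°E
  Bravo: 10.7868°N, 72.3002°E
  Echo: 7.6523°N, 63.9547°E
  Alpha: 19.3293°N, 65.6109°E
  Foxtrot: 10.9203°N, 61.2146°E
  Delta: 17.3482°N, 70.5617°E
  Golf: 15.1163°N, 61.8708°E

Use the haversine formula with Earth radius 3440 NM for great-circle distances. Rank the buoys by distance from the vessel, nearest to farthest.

Computing each great-circle distance from 12.9248°N, 65.0910°E:
Golf 15.1163°N, 61.8708°E: 229.1 NM
Foxtrot 10.9203°N, 61.2146°E: 257.5 NM
Echo 7.6523°N, 63.9547°E: 323.6 NM
Alpha 19.3293°N, 65.6109°E: 385.7 NM
Delta 17.3482°N, 70.5617°E: 413.5 NM
Bravo 10.7868°N, 72.3002°E: 442.6 NM
Charlie 17.3995°N, 72.1558°E: 489.6 NM

Golf, Foxtrot, Echo, Alpha, Delta, Bravo, Charlie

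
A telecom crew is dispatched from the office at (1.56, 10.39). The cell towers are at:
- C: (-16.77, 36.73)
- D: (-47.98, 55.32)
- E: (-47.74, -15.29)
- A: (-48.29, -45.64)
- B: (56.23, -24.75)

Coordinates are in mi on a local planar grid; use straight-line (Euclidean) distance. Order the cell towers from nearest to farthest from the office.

Distance from the office at (1.56, 10.39) to each:
C (-16.77, 36.73): 32.1 mi
E (-47.74, -15.29): 55.6 mi
B (56.23, -24.75): 65.0 mi
D (-47.98, 55.32): 66.9 mi
A (-48.29, -45.64): 75.0 mi

C, E, B, D, A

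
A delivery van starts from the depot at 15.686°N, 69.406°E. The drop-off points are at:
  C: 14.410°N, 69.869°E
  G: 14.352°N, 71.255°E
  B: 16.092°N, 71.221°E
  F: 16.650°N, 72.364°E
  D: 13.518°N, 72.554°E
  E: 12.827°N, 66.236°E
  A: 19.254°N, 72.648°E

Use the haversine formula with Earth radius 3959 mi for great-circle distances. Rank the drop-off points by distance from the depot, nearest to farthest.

C, B, G, F, D, E, A

Computing each great-circle distance from 15.686°N, 69.406°E:
C 14.410°N, 69.869°E: 93.4 mi
B 16.092°N, 71.221°E: 123.8 mi
G 14.352°N, 71.255°E: 154.0 mi
F 16.650°N, 72.364°E: 207.3 mi
D 13.518°N, 72.554°E: 258.3 mi
E 12.827°N, 66.236°E: 290.0 mi
A 19.254°N, 72.648°E: 326.2 mi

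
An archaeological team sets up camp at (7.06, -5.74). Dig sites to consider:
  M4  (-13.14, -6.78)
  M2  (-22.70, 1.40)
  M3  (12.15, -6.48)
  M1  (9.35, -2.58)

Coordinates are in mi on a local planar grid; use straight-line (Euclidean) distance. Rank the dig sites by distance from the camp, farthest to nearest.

Computing each straight-line distance from (7.06, -5.74):
M2 (-22.70, 1.40): 30.6 mi
M4 (-13.14, -6.78): 20.2 mi
M3 (12.15, -6.48): 5.1 mi
M1 (9.35, -2.58): 3.9 mi

M2, M4, M3, M1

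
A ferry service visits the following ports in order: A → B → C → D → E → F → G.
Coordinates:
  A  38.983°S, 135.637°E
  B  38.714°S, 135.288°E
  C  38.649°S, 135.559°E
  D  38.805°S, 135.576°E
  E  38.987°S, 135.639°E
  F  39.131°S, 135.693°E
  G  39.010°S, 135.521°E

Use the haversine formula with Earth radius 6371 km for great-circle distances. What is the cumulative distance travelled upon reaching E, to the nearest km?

105 km

Leg distances:
A→B: 42.5 km  (cumulative 42.5 km)
B→C: 24.6 km  (cumulative 67.1 km)
C→D: 17.4 km  (cumulative 84.5 km)
D→E: 21.0 km  (cumulative 105.5 km)
Cumulative distance at E ≈ 105 km.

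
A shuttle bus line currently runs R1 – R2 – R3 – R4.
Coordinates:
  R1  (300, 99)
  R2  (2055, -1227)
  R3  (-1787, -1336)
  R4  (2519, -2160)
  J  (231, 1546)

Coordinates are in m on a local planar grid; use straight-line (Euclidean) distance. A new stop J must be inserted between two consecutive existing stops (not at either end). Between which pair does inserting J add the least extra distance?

between R1 and R2

Added distance for inserting J between each consecutive pair:
R1–R2: 2568.1 m
R2–R3: 2993.8 m
R3–R4: 3489.5 m
Smallest added distance is 2568.1 m, inserting between R1 and R2.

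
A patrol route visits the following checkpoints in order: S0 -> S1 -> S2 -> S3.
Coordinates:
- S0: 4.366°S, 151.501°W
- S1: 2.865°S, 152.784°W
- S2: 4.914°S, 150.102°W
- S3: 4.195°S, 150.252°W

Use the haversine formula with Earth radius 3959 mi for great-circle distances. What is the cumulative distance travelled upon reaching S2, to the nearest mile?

369 mi

Leg distances:
S0→S1: 136.3 mi  (cumulative 136.3 mi)
S1→S2: 232.9 mi  (cumulative 369.2 mi)
Cumulative distance at S2 ≈ 369 mi.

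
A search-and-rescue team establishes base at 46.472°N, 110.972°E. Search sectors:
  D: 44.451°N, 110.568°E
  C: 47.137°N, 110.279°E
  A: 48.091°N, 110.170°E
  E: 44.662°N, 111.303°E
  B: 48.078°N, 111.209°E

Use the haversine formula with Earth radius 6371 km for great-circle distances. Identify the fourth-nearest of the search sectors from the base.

Distance to each, sorted:
C: 90.8 km
B: 179.5 km
A: 189.9 km
E: 202.9 km
D: 226.9 km
The fourth-nearest is E at 202.9 km.

E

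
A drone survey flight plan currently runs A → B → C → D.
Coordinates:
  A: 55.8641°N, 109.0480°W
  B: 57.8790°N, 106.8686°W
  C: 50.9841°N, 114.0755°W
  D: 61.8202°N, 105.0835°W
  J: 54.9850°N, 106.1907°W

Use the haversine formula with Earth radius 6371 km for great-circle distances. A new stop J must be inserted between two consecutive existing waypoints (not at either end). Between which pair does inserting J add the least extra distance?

Added distance for inserting J between each consecutive pair:
A–B: 269.3 km
B–C: 117.9 km
C–D: 129.3 km
Smallest added distance is 117.9 km, inserting between B and C.

between B and C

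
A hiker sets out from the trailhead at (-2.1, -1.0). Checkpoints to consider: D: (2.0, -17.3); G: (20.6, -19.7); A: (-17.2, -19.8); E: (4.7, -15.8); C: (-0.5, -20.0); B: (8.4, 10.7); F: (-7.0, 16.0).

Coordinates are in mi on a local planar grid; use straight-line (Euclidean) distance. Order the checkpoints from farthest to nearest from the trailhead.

G, A, C, F, D, E, B

Distance from the trailhead at (-2.1, -1.0) to each:
G (20.6, -19.7): 29.4 mi
A (-17.2, -19.8): 24.1 mi
C (-0.5, -20.0): 19.1 mi
F (-7.0, 16.0): 17.7 mi
D (2.0, -17.3): 16.8 mi
E (4.7, -15.8): 16.3 mi
B (8.4, 10.7): 15.7 mi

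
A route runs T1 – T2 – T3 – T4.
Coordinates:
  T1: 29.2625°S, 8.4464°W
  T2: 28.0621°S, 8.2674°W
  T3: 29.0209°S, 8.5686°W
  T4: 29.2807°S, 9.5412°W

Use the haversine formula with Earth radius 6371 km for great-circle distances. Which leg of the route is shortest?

T3–T4

Leg distances:
T1→T2: 134.6 km
T2→T3: 110.6 km
T3→T4: 98.8 km
The shortest leg is T3–T4 at 98.8 km.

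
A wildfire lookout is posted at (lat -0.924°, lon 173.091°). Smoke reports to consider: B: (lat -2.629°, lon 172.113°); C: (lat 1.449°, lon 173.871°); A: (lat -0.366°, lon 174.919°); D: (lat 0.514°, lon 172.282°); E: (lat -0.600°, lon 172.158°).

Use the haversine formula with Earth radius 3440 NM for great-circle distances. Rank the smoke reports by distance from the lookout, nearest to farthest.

E, D, A, B, C

Distance from the lookout at (lat -0.924°, lon 173.091°) to each:
E (lat -0.600°, lon 172.158°): 59.3 NM
D (lat 0.514°, lon 172.282°): 99.1 NM
A (lat -0.366°, lon 174.919°): 114.7 NM
B (lat -2.629°, lon 172.113°): 118.0 NM
C (lat 1.449°, lon 173.871°): 150.0 NM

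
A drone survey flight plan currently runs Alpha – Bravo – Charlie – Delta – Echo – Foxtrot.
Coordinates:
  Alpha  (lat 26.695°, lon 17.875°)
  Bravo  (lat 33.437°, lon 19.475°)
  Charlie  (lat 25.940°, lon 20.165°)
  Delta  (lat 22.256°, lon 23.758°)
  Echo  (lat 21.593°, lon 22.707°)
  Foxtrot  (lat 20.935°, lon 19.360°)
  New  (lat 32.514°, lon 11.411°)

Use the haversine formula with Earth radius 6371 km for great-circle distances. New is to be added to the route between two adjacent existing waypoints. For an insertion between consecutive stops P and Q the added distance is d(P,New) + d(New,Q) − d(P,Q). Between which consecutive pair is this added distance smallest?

Added distance for inserting New between each consecutive pair:
Alpha–Bravo: 892.8 km
Bravo–Charlie: 1042.6 km
Charlie–Delta: 2238.4 km
Delta–Echo: 3184.6 km
Echo–Foxtrot: 2803.3 km
Smallest added distance is 892.8 km, inserting between Alpha and Bravo.

between Alpha and Bravo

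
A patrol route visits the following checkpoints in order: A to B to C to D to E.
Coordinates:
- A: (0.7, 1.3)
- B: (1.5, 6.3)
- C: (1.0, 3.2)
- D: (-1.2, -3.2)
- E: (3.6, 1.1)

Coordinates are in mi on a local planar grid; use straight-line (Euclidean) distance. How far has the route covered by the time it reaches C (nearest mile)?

8 mi

Leg distances:
A→B: 5.1 mi  (cumulative 5.1 mi)
B→C: 3.1 mi  (cumulative 8.2 mi)
Cumulative distance at C ≈ 8 mi.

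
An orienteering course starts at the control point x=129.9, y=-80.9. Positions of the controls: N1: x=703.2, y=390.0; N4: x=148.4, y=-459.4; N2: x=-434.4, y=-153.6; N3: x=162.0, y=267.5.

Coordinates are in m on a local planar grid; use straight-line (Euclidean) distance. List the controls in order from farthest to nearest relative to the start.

Computing each straight-line distance from x=129.9, y=-80.9:
N1 x=703.2, y=390.0: 741.9 m
N2 x=-434.4, y=-153.6: 569.0 m
N4 x=148.4, y=-459.4: 379.0 m
N3 x=162.0, y=267.5: 349.9 m

N1, N2, N4, N3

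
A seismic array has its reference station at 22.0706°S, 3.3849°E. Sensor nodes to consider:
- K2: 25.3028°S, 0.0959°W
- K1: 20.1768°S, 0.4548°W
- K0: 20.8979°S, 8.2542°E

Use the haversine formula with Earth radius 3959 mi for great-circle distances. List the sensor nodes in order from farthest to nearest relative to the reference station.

K0, K2, K1

Distance from the reference station at 22.0706°S, 3.3849°E to each:
K0 20.8979°S, 8.2542°E: 323.4 mi
K2 25.3028°S, 0.0959°W: 313.6 mi
K1 20.1768°S, 0.4548°W: 279.9 mi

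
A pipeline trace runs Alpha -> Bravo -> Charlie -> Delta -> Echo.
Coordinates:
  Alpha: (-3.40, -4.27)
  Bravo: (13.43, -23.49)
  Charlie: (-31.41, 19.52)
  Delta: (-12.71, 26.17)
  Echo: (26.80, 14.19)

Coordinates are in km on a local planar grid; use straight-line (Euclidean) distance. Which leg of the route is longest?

Leg distances:
Alpha→Bravo: 25.5 km
Bravo→Charlie: 62.1 km
Charlie→Delta: 19.8 km
Delta→Echo: 41.3 km
The longest leg is Bravo–Charlie at 62.1 km.

Bravo–Charlie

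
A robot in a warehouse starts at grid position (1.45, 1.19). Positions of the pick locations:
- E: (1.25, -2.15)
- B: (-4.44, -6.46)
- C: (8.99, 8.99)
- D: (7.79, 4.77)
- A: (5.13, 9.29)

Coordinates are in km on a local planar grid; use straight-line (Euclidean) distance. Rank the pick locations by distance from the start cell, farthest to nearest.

C, B, A, D, E

Computing each straight-line distance from (1.45, 1.19):
C (8.99, 8.99): 10.8 km
B (-4.44, -6.46): 9.7 km
A (5.13, 9.29): 8.9 km
D (7.79, 4.77): 7.3 km
E (1.25, -2.15): 3.3 km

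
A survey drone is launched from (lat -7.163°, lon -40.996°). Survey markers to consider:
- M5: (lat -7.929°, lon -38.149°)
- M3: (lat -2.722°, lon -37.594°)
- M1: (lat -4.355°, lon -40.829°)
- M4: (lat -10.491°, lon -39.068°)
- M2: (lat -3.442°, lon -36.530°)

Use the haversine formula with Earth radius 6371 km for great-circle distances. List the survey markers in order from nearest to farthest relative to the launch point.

Computing each great-circle distance from (lat -7.163°, lon -40.996°):
M1 (lat -4.355°, lon -40.829°): 312.8 km
M5 (lat -7.929°, lon -38.149°): 325.2 km
M4 (lat -10.491°, lon -39.068°): 426.4 km
M3 (lat -2.722°, lon -37.594°): 621.1 km
M2 (lat -3.442°, lon -36.530°): 644.7 km

M1, M5, M4, M3, M2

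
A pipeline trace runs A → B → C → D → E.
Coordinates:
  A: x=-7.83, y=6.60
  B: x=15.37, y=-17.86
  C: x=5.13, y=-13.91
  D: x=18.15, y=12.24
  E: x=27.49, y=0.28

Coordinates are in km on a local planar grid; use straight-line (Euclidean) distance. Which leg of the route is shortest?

B–C

Leg distances:
A→B: 33.7 km
B→C: 11.0 km
C→D: 29.2 km
D→E: 15.2 km
The shortest leg is B–C at 11.0 km.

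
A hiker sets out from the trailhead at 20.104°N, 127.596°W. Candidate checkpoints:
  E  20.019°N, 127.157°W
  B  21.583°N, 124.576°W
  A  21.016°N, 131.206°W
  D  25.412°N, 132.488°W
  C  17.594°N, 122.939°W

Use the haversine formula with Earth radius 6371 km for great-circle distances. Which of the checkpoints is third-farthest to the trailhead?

Distances from the trailhead (20.104°N, 127.596°W):
D: 774.4 km
C: 563.9 km
A: 389.3 km
B: 354.3 km
E: 46.8 km
The third-farthest is A at 389.3 km.

A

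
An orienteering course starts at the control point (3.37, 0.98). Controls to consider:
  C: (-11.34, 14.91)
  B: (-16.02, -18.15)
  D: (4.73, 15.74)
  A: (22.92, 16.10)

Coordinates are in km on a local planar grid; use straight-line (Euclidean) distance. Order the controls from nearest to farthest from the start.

Distance from the start at (3.37, 0.98) to each:
D (4.73, 15.74): 14.8 km
C (-11.34, 14.91): 20.3 km
A (22.92, 16.10): 24.7 km
B (-16.02, -18.15): 27.2 km

D, C, A, B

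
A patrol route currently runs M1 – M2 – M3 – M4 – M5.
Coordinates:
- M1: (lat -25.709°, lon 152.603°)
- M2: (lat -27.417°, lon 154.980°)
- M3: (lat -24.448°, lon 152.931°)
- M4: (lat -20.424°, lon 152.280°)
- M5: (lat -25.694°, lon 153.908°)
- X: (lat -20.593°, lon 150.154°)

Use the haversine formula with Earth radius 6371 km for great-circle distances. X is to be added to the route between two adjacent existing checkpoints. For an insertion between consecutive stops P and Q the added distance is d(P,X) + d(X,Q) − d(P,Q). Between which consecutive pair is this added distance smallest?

between M3 and M4

Added distance for inserting X between each consecutive pair:
M1–M2: 1221.4 km
M2–M3: 1029.4 km
M3–M4: 284.6 km
M4–M5: 297.8 km
Smallest added distance is 284.6 km, inserting between M3 and M4.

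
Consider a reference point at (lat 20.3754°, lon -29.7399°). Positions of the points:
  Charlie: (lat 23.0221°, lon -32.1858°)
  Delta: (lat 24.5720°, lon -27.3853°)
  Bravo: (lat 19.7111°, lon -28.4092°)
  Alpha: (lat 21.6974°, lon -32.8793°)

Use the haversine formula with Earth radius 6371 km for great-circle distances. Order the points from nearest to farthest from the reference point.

Bravo, Alpha, Charlie, Delta

Distance from the reference point at (lat 20.3754°, lon -29.7399°) to each:
Bravo (lat 19.7111°, lon -28.4092°): 157.4 km
Alpha (lat 21.6974°, lon -32.8793°): 357.4 km
Charlie (lat 23.0221°, lon -32.1858°): 387.9 km
Delta (lat 24.5720°, lon -27.3853°): 525.6 km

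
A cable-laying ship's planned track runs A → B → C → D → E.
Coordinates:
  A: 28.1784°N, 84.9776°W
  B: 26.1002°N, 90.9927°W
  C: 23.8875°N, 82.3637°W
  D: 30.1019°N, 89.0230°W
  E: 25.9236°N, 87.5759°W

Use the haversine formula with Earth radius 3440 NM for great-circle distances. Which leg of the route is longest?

C–D

Leg distances:
A→B: 344.7 NM
B→C: 487.9 NM
C→D: 515.6 NM
D→E: 262.3 NM
The longest leg is C–D at 515.6 NM.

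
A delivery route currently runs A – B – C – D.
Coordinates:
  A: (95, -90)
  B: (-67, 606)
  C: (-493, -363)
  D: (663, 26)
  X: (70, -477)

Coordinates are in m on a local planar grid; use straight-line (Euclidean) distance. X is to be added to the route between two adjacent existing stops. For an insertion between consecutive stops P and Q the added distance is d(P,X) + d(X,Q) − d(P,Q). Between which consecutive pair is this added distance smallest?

Added distance for inserting X between each consecutive pair:
A–B: 764.8 m
B–C: 607.5 m
C–D: 132.3 m
Smallest added distance is 132.3 m, inserting between C and D.

between C and D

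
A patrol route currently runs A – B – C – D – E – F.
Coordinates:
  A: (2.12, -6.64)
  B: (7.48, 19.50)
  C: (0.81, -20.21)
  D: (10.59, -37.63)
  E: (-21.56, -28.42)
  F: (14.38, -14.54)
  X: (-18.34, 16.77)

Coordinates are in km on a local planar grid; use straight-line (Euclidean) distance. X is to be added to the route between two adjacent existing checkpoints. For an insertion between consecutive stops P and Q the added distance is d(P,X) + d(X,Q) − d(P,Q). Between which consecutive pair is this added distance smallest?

Added distance for inserting X between each consecutive pair:
A–B: 30.4 km
B–C: 27.3 km
C–D: 83.3 km
D–E: 73.5 km
E–F: 52.1 km
Smallest added distance is 27.3 km, inserting between B and C.

between B and C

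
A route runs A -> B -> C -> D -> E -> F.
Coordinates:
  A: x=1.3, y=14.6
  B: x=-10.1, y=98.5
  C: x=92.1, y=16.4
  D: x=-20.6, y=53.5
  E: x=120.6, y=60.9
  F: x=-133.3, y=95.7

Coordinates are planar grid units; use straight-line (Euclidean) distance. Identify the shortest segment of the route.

Leg distances:
A→B: 84.7
B→C: 131.1
C→D: 118.6
D→E: 141.4
E→F: 256.3
The shortest leg is A–B at 84.7.

A–B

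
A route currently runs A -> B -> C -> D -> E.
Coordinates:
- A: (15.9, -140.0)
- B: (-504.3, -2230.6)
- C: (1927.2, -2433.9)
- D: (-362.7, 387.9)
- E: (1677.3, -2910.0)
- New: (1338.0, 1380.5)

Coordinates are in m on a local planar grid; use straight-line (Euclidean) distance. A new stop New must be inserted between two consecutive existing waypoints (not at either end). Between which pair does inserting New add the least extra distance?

Added distance for inserting New between each consecutive pair:
A–B: 3914.5 m
B–C: 5473.6 m
C–D: 2194.8 m
D–E: 2395.2 m
Smallest added distance is 2194.8 m, inserting between C and D.

between C and D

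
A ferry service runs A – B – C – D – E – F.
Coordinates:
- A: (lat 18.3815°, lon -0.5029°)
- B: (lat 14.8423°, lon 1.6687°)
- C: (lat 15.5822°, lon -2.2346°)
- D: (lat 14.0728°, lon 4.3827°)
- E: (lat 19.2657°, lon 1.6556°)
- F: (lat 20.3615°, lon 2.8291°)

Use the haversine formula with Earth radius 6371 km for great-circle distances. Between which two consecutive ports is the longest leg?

Leg distances:
A→B: 456.5 km
B→C: 426.8 km
C→D: 730.8 km
D→E: 646.3 km
E→F: 173.0 km
The longest leg is C–D at 730.8 km.

C–D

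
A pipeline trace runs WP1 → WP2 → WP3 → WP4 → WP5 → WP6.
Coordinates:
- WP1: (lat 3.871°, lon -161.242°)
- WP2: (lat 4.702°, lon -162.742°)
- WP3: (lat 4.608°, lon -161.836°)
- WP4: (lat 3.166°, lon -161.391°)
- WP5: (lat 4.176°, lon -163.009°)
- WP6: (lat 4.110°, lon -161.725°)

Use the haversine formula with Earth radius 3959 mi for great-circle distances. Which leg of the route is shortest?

Leg distances:
WP1→WP2: 118.2 mi
WP2→WP3: 62.7 mi
WP3→WP4: 104.3 mi
WP4→WP5: 131.6 mi
WP5→WP6: 88.6 mi
The shortest leg is WP2–WP3 at 62.7 mi.

WP2–WP3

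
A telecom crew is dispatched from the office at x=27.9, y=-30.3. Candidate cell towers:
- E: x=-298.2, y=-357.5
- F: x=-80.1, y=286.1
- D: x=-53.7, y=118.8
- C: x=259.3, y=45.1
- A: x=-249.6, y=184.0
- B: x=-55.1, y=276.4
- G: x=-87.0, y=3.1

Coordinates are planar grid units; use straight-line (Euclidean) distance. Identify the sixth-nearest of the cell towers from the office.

A

Distances from the office (x=27.9, y=-30.3):
G: 119.7
D: 170.0
C: 243.4
B: 317.7
F: 334.3
A: 350.6
E: 462.0
The sixth-nearest is A at 350.6.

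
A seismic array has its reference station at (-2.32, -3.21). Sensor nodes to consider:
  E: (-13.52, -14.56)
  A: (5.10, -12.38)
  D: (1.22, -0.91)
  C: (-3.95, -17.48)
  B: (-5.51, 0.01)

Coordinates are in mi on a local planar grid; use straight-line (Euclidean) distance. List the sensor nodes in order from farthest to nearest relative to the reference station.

E, C, A, B, D

Distance from the reference station at (-2.32, -3.21) to each:
E (-13.52, -14.56): 15.9 mi
C (-3.95, -17.48): 14.4 mi
A (5.10, -12.38): 11.8 mi
B (-5.51, 0.01): 4.5 mi
D (1.22, -0.91): 4.2 mi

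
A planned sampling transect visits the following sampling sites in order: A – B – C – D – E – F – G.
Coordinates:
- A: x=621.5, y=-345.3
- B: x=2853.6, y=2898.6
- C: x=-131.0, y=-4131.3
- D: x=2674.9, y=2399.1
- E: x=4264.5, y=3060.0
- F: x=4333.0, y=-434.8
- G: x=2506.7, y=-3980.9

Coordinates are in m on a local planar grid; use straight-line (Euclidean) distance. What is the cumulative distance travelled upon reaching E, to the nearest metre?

Leg distances:
A→B: 3937.7 m  (cumulative 3937.7 m)
B→C: 7637.2 m  (cumulative 11574.9 m)
C→D: 7107.7 m  (cumulative 18682.6 m)
D→E: 1721.5 m  (cumulative 20404.1 m)
Cumulative distance at E ≈ 20404 m.

20404 m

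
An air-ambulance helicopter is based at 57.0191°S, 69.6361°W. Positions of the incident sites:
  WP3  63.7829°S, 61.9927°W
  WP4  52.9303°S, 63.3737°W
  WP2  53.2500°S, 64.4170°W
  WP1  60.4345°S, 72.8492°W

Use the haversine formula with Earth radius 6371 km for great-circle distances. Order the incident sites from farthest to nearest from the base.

Distances from the base:
WP3 63.7829°S, 61.9927°W: 860.0 km
WP4 52.9303°S, 63.3737°W: 604.9 km
WP2 53.2500°S, 64.4170°W: 534.2 km
WP1 60.4345°S, 72.8492°W: 422.5 km

WP3, WP4, WP2, WP1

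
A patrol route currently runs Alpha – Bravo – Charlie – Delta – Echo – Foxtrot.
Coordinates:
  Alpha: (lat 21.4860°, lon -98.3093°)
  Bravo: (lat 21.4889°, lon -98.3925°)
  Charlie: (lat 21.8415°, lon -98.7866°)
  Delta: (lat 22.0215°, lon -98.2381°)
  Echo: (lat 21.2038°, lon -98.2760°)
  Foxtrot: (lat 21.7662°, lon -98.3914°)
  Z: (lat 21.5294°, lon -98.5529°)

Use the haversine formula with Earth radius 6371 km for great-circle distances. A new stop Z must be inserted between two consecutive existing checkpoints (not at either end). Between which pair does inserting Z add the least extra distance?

between Bravo and Charlie

Added distance for inserting Z between each consecutive pair:
Alpha–Bravo: 34.2 km
Bravo–Charlie: 2.9 km
Charlie–Delta: 45.9 km
Delta–Echo: 18.8 km
Echo–Foxtrot: 13.7 km
Smallest added distance is 2.9 km, inserting between Bravo and Charlie.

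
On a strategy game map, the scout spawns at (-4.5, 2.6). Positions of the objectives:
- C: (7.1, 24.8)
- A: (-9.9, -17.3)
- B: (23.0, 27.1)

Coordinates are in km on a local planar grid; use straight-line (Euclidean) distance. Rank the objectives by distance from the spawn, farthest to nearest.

B, C, A

Distance from the spawn at (-4.5, 2.6) to each:
B (23.0, 27.1): 36.8 km
C (7.1, 24.8): 25.0 km
A (-9.9, -17.3): 20.6 km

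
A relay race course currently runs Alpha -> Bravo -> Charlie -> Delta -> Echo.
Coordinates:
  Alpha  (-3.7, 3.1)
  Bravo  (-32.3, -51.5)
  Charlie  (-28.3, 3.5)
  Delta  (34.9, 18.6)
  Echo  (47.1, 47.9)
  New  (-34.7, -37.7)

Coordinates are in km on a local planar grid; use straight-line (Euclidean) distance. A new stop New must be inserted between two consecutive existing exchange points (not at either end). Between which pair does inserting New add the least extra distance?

between Bravo and Charlie

Added distance for inserting New between each consecutive pair:
Alpha–Bravo: 3.6 km
Bravo–Charlie: 0.6 km
Charlie–Delta: 66.2 km
Delta–Echo: 176.2 km
Smallest added distance is 0.6 km, inserting between Bravo and Charlie.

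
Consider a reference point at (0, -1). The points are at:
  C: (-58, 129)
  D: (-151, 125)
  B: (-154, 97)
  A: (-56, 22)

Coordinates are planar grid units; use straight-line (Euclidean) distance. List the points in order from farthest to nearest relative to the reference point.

D, B, C, A

Distances from the reference point:
D (-151, 125): 196.7
B (-154, 97): 182.5
C (-58, 129): 142.4
A (-56, 22): 60.5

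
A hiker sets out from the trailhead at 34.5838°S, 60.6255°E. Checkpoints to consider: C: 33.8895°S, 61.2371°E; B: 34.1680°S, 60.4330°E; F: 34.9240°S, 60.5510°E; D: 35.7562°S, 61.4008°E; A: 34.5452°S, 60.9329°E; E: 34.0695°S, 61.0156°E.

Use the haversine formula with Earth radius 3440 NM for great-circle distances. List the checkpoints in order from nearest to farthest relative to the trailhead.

Computing each great-circle distance from 34.5838°S, 60.6255°E:
A 34.5452°S, 60.9329°E: 15.4 NM
F 34.9240°S, 60.5510°E: 20.8 NM
B 34.1680°S, 60.4330°E: 26.7 NM
E 34.0695°S, 61.0156°E: 36.4 NM
C 33.8895°S, 61.2371°E: 51.6 NM
D 35.7562°S, 61.4008°E: 80.0 NM

A, F, B, E, C, D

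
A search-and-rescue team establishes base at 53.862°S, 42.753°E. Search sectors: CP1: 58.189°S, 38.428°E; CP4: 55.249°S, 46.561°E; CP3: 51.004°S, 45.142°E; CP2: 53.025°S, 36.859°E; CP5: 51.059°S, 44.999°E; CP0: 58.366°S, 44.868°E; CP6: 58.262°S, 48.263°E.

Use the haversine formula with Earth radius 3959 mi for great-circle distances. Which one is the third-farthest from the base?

Distance to each, sorted:
CP6: 370.7 mi
CP1: 342.3 mi
CP0: 321.7 mi
CP2: 249.3 mi
CP3: 221.6 mi
CP5: 215.5 mi
CP4: 180.2 mi
The third-farthest is CP0 at 321.7 mi.

CP0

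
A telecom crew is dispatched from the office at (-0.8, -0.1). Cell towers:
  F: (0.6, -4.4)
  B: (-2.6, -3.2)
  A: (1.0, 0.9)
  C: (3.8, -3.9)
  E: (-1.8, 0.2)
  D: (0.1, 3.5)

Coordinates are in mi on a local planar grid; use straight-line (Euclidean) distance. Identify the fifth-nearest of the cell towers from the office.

Distances from the office ((-0.8, -0.1)):
E: 1.0 mi
A: 2.1 mi
B: 3.6 mi
D: 3.7 mi
F: 4.5 mi
C: 6.0 mi
The fifth-nearest is F at 4.5 mi.

F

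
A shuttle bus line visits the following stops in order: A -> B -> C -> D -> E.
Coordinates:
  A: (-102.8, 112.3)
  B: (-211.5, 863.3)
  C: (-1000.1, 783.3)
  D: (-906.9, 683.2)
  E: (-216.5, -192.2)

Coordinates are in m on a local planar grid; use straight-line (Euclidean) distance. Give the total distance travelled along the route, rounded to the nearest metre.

2803 m

Leg distances:
A→B: 758.8 m  (cumulative 758.8 m)
B→C: 792.6 m  (cumulative 1551.5 m)
C→D: 136.8 m  (cumulative 1688.2 m)
D→E: 1114.9 m  (cumulative 2803.1 m)
Total route length ≈ 2803 m.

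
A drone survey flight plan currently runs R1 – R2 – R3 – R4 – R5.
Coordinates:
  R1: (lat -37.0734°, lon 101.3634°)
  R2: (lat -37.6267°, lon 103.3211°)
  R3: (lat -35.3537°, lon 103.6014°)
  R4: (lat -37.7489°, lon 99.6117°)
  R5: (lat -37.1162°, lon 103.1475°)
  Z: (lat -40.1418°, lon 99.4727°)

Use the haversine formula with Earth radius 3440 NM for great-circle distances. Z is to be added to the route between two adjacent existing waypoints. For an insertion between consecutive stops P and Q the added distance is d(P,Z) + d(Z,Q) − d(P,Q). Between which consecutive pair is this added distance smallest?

between R4 and R5

Added distance for inserting Z between each consecutive pair:
R1–R2: 340.1 NM
R2–R3: 445.5 NM
R3–R4: 251.5 NM
R4–R5: 221.4 NM
Smallest added distance is 221.4 NM, inserting between R4 and R5.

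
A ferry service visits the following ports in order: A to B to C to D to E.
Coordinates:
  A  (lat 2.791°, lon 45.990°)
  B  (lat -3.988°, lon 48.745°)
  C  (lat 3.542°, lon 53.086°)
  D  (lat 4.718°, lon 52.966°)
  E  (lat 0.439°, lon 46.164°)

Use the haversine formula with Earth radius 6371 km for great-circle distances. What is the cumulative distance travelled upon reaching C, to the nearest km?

1780 km

Leg distances:
A→B: 813.6 km  (cumulative 813.6 km)
B→C: 966.3 km  (cumulative 1779.9 km)
Cumulative distance at C ≈ 1780 km.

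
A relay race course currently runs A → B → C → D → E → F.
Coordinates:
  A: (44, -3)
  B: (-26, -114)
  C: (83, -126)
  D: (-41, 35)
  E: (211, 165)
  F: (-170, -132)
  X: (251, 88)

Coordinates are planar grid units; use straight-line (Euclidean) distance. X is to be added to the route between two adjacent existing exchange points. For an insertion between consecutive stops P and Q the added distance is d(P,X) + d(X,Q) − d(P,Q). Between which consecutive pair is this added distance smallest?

Added distance for inserting X between each consecutive pair:
A–B: 437.7
B–C: 505.2
C–D: 365.6
D–E: 100.0
E–F: 78.7
Smallest added distance is 78.7, inserting between E and F.

between E and F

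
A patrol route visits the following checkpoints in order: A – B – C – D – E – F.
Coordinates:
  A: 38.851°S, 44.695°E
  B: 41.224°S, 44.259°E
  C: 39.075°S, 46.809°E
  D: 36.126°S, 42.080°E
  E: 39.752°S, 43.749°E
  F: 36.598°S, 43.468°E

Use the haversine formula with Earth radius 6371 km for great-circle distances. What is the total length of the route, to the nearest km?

1900 km

Leg distances:
A→B: 266.5 km  (cumulative 266.5 km)
B→C: 322.6 km  (cumulative 589.0 km)
C→D: 530.0 km  (cumulative 1119.1 km)
D→E: 428.9 km  (cumulative 1548.0 km)
E→F: 351.6 km  (cumulative 1899.6 km)
Total route length ≈ 1900 km.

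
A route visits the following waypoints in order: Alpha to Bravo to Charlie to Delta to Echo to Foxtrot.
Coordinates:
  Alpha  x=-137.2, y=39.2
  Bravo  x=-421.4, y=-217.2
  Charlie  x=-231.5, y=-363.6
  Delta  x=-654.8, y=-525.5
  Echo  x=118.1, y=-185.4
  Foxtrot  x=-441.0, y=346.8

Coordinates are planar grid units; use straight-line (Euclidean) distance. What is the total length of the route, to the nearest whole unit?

2692

Leg distances:
Alpha→Bravo: 382.8  (cumulative 382.8)
Bravo→Charlie: 239.8  (cumulative 622.5)
Charlie→Delta: 453.2  (cumulative 1075.8)
Delta→Echo: 844.4  (cumulative 1920.2)
Echo→Foxtrot: 771.9  (cumulative 2692.1)
Total route length ≈ 2692.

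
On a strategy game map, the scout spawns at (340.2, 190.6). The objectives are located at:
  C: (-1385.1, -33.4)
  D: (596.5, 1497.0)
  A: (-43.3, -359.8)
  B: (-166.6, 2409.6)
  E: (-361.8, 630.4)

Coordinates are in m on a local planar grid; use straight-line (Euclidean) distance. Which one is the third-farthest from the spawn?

Distance to each, sorted:
B: 2276.1 m
C: 1739.8 m
D: 1331.3 m
E: 828.4 m
A: 670.8 m
The third-farthest is D at 1331.3 m.

D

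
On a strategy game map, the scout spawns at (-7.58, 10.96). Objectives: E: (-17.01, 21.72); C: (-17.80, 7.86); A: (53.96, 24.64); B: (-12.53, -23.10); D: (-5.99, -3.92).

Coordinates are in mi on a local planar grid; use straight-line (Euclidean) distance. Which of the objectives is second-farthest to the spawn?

Distance to each, sorted:
A: 63.0 mi
B: 34.4 mi
D: 15.0 mi
E: 14.3 mi
C: 10.7 mi
The second-farthest is B at 34.4 mi.

B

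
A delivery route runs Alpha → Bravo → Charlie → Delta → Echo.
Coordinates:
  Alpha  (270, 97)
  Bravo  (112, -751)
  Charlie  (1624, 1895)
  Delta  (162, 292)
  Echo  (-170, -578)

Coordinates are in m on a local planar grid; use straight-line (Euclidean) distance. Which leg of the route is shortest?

Leg distances:
Alpha→Bravo: 862.6 m
Bravo→Charlie: 3047.5 m
Charlie→Delta: 2169.6 m
Delta→Echo: 931.2 m
The shortest leg is Alpha–Bravo at 862.6 m.

Alpha–Bravo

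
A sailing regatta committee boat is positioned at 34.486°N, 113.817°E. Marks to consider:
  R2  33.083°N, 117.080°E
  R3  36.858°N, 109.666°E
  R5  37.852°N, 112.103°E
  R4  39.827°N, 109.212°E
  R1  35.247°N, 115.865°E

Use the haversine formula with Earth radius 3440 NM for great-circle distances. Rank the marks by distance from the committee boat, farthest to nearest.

Distance from the committee boat at 34.486°N, 113.817°E to each:
R4 39.827°N, 109.212°E: 388.9 NM
R3 36.858°N, 109.666°E: 247.5 NM
R5 37.852°N, 112.103°E: 218.5 NM
R2 33.083°N, 117.080°E: 183.3 NM
R1 35.247°N, 115.865°E: 110.7 NM

R4, R3, R5, R2, R1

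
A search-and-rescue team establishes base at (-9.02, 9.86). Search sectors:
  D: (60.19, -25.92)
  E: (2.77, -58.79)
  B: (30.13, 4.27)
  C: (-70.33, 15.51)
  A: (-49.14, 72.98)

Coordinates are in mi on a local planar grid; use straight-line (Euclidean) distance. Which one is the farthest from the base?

Distance to each, sorted:
D: 77.9 mi
A: 74.8 mi
E: 69.7 mi
C: 61.6 mi
B: 39.5 mi
The farthest is D at 77.9 mi.

D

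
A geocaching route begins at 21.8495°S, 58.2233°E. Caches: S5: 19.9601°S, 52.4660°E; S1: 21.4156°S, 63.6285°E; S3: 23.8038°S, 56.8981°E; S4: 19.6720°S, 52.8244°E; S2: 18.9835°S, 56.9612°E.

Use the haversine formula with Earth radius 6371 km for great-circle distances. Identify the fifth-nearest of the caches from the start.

S5

Distance to each, sorted:
S3: 256.3 km
S2: 344.8 km
S1: 560.7 km
S4: 611.3 km
S5: 633.8 km
The fifth-nearest is S5 at 633.8 km.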